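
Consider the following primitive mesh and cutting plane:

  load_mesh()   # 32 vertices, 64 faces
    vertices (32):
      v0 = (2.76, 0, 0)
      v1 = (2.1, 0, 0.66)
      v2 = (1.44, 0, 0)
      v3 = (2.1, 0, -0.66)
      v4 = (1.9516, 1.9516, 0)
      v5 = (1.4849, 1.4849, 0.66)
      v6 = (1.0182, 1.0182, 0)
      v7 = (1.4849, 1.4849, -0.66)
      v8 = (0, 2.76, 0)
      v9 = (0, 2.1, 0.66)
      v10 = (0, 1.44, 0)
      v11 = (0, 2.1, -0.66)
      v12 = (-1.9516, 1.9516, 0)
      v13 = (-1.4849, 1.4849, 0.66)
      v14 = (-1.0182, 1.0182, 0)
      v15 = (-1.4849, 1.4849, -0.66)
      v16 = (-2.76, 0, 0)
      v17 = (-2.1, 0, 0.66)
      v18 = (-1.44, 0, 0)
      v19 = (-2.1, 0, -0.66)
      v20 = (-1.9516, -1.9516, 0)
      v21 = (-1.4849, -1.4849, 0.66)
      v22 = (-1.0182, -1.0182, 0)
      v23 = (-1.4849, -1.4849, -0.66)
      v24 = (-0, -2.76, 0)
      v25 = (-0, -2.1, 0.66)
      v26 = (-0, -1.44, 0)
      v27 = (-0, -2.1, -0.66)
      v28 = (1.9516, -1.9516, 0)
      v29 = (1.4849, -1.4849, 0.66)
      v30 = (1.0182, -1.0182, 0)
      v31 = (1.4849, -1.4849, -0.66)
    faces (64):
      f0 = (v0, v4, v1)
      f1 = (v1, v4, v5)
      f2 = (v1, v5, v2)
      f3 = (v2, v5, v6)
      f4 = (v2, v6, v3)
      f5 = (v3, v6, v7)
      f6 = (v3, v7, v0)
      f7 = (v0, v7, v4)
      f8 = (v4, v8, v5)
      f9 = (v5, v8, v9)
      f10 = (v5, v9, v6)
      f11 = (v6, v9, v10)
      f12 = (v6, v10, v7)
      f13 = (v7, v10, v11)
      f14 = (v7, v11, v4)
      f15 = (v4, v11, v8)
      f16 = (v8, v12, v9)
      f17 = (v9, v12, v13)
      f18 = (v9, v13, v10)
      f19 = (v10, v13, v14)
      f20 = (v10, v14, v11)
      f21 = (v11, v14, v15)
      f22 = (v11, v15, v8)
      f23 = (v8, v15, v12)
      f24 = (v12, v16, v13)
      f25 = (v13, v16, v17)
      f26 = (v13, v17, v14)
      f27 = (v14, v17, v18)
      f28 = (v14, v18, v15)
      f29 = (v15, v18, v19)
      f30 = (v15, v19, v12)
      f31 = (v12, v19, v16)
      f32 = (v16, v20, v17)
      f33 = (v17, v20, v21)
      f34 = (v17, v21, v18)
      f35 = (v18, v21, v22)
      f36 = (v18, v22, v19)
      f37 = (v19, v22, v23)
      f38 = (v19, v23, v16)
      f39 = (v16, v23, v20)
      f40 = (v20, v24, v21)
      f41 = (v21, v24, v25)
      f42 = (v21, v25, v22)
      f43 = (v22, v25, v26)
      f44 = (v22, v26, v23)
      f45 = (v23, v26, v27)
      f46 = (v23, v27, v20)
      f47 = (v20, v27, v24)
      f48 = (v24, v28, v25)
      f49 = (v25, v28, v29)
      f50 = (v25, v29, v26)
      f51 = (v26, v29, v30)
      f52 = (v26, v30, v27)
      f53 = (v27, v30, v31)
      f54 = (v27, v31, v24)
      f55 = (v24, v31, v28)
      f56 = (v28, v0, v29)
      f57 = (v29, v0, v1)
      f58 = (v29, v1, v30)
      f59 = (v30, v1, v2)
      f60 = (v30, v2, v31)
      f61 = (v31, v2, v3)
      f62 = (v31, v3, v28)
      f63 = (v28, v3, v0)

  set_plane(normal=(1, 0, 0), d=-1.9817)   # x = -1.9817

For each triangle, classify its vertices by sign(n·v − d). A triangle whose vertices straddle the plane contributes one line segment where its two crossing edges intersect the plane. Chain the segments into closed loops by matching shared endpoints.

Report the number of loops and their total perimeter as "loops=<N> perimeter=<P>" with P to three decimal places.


Straddling triangles (14 of 64):
  (v12,v16,v13) [+-+] → (-1.9817, 1.87893, 0)–(-1.9817, 0.906358, 0.402853)  len=1.0527
  (v13,v16,v17) [+--] → (-1.9817, 0.906358, 0.402853)–(-1.9817, 0.285586, 0.66)  len=0.6719
  (v13,v17,v14) [+-+] → (-1.9817, 0.285586, 0.66)–(-1.9817, 0.111345, 0.587826)  len=0.1886
  (v14,v17,v18) [+-+] → (-1.9817, 0.111345, 0.587826)–(-1.9817, 0, 0.5417)  len=0.1205
  (v15,v18,v19) [++-] → (-1.9817, 0, -0.5417)–(-1.9817, 0.285586, -0.66)  len=0.3091
  (v15,v19,v12) [+-+] → (-1.9817, 0.285586, -0.66)–(-1.9817, 1.55576, -0.133868)  len=1.3748
  (v12,v19,v16) [+--] → (-1.9817, 1.55576, -0.133868)–(-1.9817, 1.87893, 0)  len=0.3498
  (v16,v20,v17) [-+-] → (-1.9817, -1.87893, 0)–(-1.9817, -1.55576, 0.133868)  len=0.3498
  (v17,v20,v21) [-++] → (-1.9817, -1.55576, 0.133868)–(-1.9817, -0.285586, 0.66)  len=1.3748
  (v17,v21,v18) [-++] → (-1.9817, -0.285586, 0.66)–(-1.9817, 0, 0.5417)  len=0.3091
  (v18,v22,v19) [++-] → (-1.9817, -0.111345, -0.587826)–(-1.9817, 0, -0.5417)  len=0.1205
  (v19,v22,v23) [-++] → (-1.9817, -0.111345, -0.587826)–(-1.9817, -0.285586, -0.66)  len=0.1886
  (v19,v23,v16) [-+-] → (-1.9817, -0.285586, -0.66)–(-1.9817, -0.906358, -0.402853)  len=0.6719
  (v16,v23,v20) [-++] → (-1.9817, -0.906358, -0.402853)–(-1.9817, -1.87893, 0)  len=1.0527

Chained into 1 loop(s):
  loop 1: 14 segments, perimeter = 8.1350
Total perimeter = 8.135

loops=1 perimeter=8.135


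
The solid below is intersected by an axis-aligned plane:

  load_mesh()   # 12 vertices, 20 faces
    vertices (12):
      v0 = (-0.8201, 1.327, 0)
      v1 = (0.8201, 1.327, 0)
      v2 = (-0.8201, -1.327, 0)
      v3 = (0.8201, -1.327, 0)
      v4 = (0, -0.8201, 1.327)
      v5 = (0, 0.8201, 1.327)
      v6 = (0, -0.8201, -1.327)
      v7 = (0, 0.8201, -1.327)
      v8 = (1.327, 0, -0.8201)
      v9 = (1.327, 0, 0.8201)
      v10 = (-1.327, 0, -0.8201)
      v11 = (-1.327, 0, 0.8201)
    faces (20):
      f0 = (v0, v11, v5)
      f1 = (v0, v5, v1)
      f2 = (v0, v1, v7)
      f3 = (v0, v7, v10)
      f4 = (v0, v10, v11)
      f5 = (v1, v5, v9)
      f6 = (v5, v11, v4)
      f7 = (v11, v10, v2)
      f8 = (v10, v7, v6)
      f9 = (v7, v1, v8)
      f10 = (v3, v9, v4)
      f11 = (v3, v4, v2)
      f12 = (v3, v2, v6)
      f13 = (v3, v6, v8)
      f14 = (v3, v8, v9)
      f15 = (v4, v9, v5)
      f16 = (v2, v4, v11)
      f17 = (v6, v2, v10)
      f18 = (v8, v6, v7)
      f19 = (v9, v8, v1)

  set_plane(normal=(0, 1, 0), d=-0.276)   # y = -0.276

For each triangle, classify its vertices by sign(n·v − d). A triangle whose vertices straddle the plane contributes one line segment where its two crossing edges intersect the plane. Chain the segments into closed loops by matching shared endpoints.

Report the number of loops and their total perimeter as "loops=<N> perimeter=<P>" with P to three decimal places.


loops=1 perimeter=8.298

Straddling triangles (10 of 20):
  (v5,v11,v4) [++-] → (-0.880406, -0.276, 0.990694)–(0, -0.276, 1.327)  len=0.9425
  (v11,v10,v2) [++-] → (-1.22157, -0.276, -0.649529)–(-1.22157, -0.276, 0.649529)  len=1.2991
  (v10,v7,v6) [++-] → (0, -0.276, -1.327)–(-0.880406, -0.276, -0.990694)  len=0.9425
  (v3,v9,v4) [-+-] → (1.22157, -0.276, 0.649529)–(0.880406, -0.276, 0.990694)  len=0.4825
  (v3,v6,v8) [--+] → (0.880406, -0.276, -0.990694)–(1.22157, -0.276, -0.649529)  len=0.4825
  (v3,v8,v9) [-++] → (1.22157, -0.276, -0.649529)–(1.22157, -0.276, 0.649529)  len=1.2991
  (v4,v9,v5) [-++] → (0.880406, -0.276, 0.990694)–(0, -0.276, 1.327)  len=0.9425
  (v2,v4,v11) [--+] → (-0.880406, -0.276, 0.990694)–(-1.22157, -0.276, 0.649529)  len=0.4825
  (v6,v2,v10) [--+] → (-1.22157, -0.276, -0.649529)–(-0.880406, -0.276, -0.990694)  len=0.4825
  (v8,v6,v7) [+-+] → (0.880406, -0.276, -0.990694)–(0, -0.276, -1.327)  len=0.9425

Chained into 1 loop(s):
  loop 1: 10 segments, perimeter = 8.2978
Total perimeter = 8.298


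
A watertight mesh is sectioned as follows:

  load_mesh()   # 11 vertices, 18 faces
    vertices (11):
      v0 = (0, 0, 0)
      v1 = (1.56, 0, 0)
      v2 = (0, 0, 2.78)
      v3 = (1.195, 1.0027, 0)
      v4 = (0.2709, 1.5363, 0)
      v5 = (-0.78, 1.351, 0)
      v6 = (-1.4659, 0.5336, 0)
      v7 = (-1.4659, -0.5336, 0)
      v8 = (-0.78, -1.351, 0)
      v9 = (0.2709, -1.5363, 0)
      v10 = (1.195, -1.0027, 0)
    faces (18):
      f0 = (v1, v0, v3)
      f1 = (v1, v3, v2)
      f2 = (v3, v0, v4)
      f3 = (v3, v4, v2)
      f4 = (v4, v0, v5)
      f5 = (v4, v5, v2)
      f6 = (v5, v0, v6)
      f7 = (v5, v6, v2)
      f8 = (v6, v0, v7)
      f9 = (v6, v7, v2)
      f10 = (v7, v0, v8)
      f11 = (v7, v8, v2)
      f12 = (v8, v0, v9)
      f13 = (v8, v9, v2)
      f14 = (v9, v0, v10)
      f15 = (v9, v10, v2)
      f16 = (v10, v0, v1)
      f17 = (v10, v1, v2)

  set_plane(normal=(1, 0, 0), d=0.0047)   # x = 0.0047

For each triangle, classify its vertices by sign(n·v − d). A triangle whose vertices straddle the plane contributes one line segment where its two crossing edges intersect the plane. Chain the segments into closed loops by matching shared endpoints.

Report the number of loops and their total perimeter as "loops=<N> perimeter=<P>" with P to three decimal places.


Straddling triangles (12 of 18):
  (v1,v0,v3) [+-+] → (0.0047, 0, 0)–(0.0047, 0.00394367, 0)  len=0.0039
  (v1,v3,v2) [++-] → (0.0047, 0.00394367, 2.76907)–(0.0047, 0, 2.77162)  len=0.0047
  (v3,v0,v4) [+-+] → (0.0047, 0.00394367, 0)–(0.0047, 0.0266542, 0)  len=0.0227
  (v3,v4,v2) [++-] → (0.0047, 0.0266542, 2.73177)–(0.0047, 0.00394367, 2.76907)  len=0.0437
  (v4,v0,v5) [+--] → (0.0047, 0.0266542, 0)–(0.0047, 1.48936, 0)  len=1.4627
  (v4,v5,v2) [+--] → (0.0047, 1.48936, 0)–(0.0047, 0.0266542, 2.73177)  len=3.0987
  (v8,v0,v9) [--+] → (0.0047, -0.0266542, 0)–(0.0047, -1.48936, 0)  len=1.4627
  (v8,v9,v2) [-+-] → (0.0047, -1.48936, 0)–(0.0047, -0.0266542, 2.73177)  len=3.0987
  (v9,v0,v10) [+-+] → (0.0047, -0.0266542, 0)–(0.0047, -0.00394367, 0)  len=0.0227
  (v9,v10,v2) [++-] → (0.0047, -0.00394367, 2.76907)–(0.0047, -0.0266542, 2.73177)  len=0.0437
  (v10,v0,v1) [+-+] → (0.0047, -0.00394367, 0)–(0.0047, 0, 0)  len=0.0039
  (v10,v1,v2) [++-] → (0.0047, 0, 2.77162)–(0.0047, -0.00394367, 2.76907)  len=0.0047

Chained into 1 loop(s):
  loop 1: 12 segments, perimeter = 9.2729
Total perimeter = 9.273

loops=1 perimeter=9.273


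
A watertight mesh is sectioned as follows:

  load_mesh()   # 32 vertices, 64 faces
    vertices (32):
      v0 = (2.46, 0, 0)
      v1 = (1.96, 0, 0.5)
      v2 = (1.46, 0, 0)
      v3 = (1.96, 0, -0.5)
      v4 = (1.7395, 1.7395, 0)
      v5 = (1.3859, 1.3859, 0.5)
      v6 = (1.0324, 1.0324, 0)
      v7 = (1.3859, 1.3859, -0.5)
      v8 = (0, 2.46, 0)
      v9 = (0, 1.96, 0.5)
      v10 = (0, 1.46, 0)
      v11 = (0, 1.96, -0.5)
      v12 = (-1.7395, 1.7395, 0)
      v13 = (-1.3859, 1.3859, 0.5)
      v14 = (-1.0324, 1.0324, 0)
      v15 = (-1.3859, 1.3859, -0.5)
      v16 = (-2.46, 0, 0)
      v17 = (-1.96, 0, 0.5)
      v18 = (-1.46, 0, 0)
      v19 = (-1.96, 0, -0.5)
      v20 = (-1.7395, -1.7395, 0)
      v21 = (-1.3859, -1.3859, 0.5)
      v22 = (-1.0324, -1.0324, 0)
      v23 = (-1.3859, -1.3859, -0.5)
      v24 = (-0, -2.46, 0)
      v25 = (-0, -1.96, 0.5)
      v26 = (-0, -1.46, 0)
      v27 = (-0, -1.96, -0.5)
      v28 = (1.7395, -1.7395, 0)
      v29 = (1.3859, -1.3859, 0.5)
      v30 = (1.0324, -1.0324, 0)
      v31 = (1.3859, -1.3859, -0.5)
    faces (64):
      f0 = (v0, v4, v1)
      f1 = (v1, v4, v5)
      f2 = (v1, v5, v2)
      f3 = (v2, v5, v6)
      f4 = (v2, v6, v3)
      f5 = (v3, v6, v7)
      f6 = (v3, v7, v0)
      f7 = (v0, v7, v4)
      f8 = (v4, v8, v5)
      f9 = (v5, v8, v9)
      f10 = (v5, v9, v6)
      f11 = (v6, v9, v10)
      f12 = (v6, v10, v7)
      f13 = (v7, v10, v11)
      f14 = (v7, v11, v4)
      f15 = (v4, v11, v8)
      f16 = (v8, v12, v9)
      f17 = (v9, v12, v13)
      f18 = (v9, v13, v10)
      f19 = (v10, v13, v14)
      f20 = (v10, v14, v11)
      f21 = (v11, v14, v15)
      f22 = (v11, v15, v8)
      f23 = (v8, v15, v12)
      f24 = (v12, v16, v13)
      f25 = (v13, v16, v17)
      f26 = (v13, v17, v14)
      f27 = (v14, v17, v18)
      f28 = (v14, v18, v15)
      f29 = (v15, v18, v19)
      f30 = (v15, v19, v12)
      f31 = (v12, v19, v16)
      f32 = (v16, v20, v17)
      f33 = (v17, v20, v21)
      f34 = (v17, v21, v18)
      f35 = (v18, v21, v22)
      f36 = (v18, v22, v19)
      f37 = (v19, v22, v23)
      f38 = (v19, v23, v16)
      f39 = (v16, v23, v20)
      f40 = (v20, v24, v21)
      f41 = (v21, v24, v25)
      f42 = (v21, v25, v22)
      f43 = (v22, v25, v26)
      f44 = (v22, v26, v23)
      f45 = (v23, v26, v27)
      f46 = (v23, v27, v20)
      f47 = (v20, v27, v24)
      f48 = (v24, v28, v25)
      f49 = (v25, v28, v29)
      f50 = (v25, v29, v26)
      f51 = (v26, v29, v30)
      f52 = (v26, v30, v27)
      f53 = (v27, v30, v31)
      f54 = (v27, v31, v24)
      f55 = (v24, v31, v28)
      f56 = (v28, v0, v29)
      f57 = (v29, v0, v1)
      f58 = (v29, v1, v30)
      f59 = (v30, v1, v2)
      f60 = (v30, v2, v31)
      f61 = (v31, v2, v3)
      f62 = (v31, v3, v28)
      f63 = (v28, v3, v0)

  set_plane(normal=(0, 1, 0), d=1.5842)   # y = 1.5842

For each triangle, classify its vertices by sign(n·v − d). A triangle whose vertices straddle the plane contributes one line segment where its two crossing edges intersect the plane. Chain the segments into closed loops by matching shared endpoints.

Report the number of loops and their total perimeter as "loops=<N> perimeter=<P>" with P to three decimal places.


loops=1 perimeter=8.101

Straddling triangles (18 of 64):
  (v0,v4,v1) [-+-] → (1.80383, 1.5842, 0)–(1.75919, 1.5842, 0.0446393)  len=0.0631
  (v1,v4,v5) [-+-] → (1.75919, 1.5842, 0.0446393)–(1.5842, 1.5842, 0.219598)  len=0.2474
  (v0,v7,v4) [--+] → (1.5842, 1.5842, -0.219598)–(1.80383, 1.5842, 0)  len=0.3106
  (v4,v8,v5) [++-] → (1.13004, 1.5842, 0.40769)–(1.5842, 1.5842, 0.219598)  len=0.4916
  (v5,v8,v9) [-++] → (1.13004, 1.5842, 0.40769)–(0.907196, 1.5842, 0.5)  len=0.2412
  (v5,v9,v6) [-+-] → (0.907196, 1.5842, 0.5)–(0.418258, 1.5842, 0.297434)  len=0.5292
  (v6,v9,v10) [-+-] → (0.418258, 1.5842, 0.297434)–(0, 1.5842, 0.1242)  len=0.4527
  (v7,v10,v11) [--+] → (0, 1.5842, -0.1242)–(0.907196, 1.5842, -0.5)  len=0.9820
  (v7,v11,v4) [-++] → (0.907196, 1.5842, -0.5)–(1.5842, 1.5842, -0.219598)  len=0.7328
  (v9,v12,v13) [++-] → (-1.5842, 1.5842, 0.219598)–(-0.907196, 1.5842, 0.5)  len=0.7328
  (v9,v13,v10) [+--] → (-0.907196, 1.5842, 0.5)–(0, 1.5842, 0.1242)  len=0.9820
  (v10,v14,v11) [--+] → (-0.418258, 1.5842, -0.297434)–(0, 1.5842, -0.1242)  len=0.4527
  (v11,v14,v15) [+--] → (-0.418258, 1.5842, -0.297434)–(-0.907196, 1.5842, -0.5)  len=0.5292
  (v11,v15,v8) [+-+] → (-0.907196, 1.5842, -0.5)–(-1.13004, 1.5842, -0.40769)  len=0.2412
  (v8,v15,v12) [+-+] → (-1.13004, 1.5842, -0.40769)–(-1.5842, 1.5842, -0.219598)  len=0.4916
  (v12,v16,v13) [+--] → (-1.80383, 1.5842, 0)–(-1.5842, 1.5842, 0.219598)  len=0.3106
  (v15,v19,v12) [--+] → (-1.75919, 1.5842, -0.0446393)–(-1.5842, 1.5842, -0.219598)  len=0.2474
  (v12,v19,v16) [+--] → (-1.75919, 1.5842, -0.0446393)–(-1.80383, 1.5842, 0)  len=0.0631

Chained into 1 loop(s):
  loop 1: 18 segments, perimeter = 8.1012
Total perimeter = 8.101


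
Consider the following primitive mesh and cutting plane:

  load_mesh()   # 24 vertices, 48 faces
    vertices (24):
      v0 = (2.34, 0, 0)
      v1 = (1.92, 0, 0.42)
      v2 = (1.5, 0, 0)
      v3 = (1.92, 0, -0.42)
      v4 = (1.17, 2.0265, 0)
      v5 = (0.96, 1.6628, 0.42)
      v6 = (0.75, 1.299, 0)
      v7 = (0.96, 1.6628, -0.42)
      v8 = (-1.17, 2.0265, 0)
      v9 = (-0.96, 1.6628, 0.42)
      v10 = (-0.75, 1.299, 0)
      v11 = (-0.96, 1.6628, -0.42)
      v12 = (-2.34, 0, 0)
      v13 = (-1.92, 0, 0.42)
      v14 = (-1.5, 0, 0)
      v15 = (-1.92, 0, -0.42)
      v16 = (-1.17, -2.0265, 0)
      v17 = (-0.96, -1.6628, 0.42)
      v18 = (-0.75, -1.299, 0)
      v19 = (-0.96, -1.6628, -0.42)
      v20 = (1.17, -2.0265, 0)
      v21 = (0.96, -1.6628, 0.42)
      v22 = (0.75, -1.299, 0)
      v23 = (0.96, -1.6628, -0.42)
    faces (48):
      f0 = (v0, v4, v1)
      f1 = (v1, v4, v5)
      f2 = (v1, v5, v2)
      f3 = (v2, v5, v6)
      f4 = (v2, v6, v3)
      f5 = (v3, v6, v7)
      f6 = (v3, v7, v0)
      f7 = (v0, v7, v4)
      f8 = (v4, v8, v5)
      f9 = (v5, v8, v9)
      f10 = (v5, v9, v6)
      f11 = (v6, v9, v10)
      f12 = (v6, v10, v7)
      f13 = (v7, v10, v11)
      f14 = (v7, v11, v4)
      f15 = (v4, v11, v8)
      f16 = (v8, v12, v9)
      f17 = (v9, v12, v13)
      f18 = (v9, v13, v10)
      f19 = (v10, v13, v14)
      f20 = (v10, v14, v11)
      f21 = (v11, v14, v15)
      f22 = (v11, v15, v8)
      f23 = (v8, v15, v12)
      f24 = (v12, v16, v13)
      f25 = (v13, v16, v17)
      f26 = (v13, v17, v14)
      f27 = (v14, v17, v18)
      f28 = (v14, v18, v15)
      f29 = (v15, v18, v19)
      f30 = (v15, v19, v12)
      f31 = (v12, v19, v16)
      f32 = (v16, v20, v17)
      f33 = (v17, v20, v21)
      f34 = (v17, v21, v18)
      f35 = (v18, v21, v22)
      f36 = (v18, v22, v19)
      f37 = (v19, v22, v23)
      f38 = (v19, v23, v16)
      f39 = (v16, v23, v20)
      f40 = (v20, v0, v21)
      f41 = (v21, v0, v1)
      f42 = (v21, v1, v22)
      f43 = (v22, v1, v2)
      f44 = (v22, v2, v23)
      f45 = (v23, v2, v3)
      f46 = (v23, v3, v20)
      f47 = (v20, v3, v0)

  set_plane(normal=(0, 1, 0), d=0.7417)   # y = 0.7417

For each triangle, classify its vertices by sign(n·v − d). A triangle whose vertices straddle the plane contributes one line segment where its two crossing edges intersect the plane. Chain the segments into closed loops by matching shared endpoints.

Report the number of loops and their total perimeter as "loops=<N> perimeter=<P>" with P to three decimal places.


loops=2 perimeter=4.752

Straddling triangles (16 of 48):
  (v0,v4,v1) [-+-] → (1.91178, 0.7417, 0)–(1.6455, 0.7417, 0.26628)  len=0.3766
  (v1,v4,v5) [-++] → (1.6455, 0.7417, 0.26628)–(1.49179, 0.7417, 0.42)  len=0.2174
  (v1,v5,v2) [-+-] → (1.49179, 0.7417, 0.42)–(1.25913, 0.7417, 0.187343)  len=0.3290
  (v2,v5,v6) [-++] → (1.25913, 0.7417, 0.187343)–(1.07177, 0.7417, 0)  len=0.2650
  (v2,v6,v3) [-+-] → (1.07177, 0.7417, 0)–(1.25196, 0.7417, -0.180189)  len=0.2548
  (v3,v6,v7) [-++] → (1.25196, 0.7417, -0.180189)–(1.49179, 0.7417, -0.42)  len=0.3392
  (v3,v7,v0) [-+-] → (1.49179, 0.7417, -0.42)–(1.72444, 0.7417, -0.187343)  len=0.3290
  (v0,v7,v4) [-++] → (1.72444, 0.7417, -0.187343)–(1.91178, 0.7417, 0)  len=0.2649
  (v8,v12,v9) [+-+] → (-1.91178, 0.7417, 0)–(-1.72444, 0.7417, 0.187343)  len=0.2649
  (v9,v12,v13) [+--] → (-1.72444, 0.7417, 0.187343)–(-1.49179, 0.7417, 0.42)  len=0.3290
  (v9,v13,v10) [+-+] → (-1.49179, 0.7417, 0.42)–(-1.25196, 0.7417, 0.180189)  len=0.3392
  (v10,v13,v14) [+--] → (-1.25196, 0.7417, 0.180189)–(-1.07177, 0.7417, 0)  len=0.2548
  (v10,v14,v11) [+-+] → (-1.07177, 0.7417, 0)–(-1.25913, 0.7417, -0.187343)  len=0.2650
  (v11,v14,v15) [+--] → (-1.25913, 0.7417, -0.187343)–(-1.49179, 0.7417, -0.42)  len=0.3290
  (v11,v15,v8) [+-+] → (-1.49179, 0.7417, -0.42)–(-1.6455, 0.7417, -0.26628)  len=0.2174
  (v8,v15,v12) [+--] → (-1.6455, 0.7417, -0.26628)–(-1.91178, 0.7417, 0)  len=0.3766

Chained into 2 loop(s):
  loop 1: 8 segments, perimeter = 2.3759
  loop 2: 8 segments, perimeter = 2.3759
Total perimeter = 4.752


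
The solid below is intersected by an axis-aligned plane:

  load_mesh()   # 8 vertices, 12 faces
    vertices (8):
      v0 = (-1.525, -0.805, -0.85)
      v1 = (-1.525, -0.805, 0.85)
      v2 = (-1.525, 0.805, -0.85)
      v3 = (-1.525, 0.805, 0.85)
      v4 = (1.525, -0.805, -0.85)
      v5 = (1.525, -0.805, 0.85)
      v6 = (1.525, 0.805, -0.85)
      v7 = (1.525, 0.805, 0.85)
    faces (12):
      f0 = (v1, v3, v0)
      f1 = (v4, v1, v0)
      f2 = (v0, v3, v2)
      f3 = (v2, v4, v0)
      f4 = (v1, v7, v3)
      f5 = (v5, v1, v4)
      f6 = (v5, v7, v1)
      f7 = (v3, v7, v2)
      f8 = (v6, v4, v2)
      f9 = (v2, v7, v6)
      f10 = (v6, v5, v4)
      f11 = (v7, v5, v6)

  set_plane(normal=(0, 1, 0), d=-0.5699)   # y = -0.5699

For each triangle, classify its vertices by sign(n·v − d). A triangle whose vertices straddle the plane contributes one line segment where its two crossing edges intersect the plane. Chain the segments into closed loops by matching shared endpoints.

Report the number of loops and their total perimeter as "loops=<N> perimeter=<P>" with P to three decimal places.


Straddling triangles (8 of 12):
  (v1,v3,v0) [-+-] → (-1.525, -0.5699, 0.85)–(-1.525, -0.5699, -0.601758)  len=1.4518
  (v0,v3,v2) [-++] → (-1.525, -0.5699, -0.601758)–(-1.525, -0.5699, -0.85)  len=0.2482
  (v2,v4,v0) [+--] → (1.07962, -0.5699, -0.85)–(-1.525, -0.5699, -0.85)  len=2.6046
  (v1,v7,v3) [-++] → (-1.07962, -0.5699, 0.85)–(-1.525, -0.5699, 0.85)  len=0.4454
  (v5,v7,v1) [-+-] → (1.525, -0.5699, 0.85)–(-1.07962, -0.5699, 0.85)  len=2.6046
  (v6,v4,v2) [+-+] → (1.525, -0.5699, -0.85)–(1.07962, -0.5699, -0.85)  len=0.4454
  (v6,v5,v4) [+--] → (1.525, -0.5699, 0.601758)–(1.525, -0.5699, -0.85)  len=1.4518
  (v7,v5,v6) [+-+] → (1.525, -0.5699, 0.85)–(1.525, -0.5699, 0.601758)  len=0.2482

Chained into 1 loop(s):
  loop 1: 8 segments, perimeter = 9.5000
Total perimeter = 9.500

loops=1 perimeter=9.500


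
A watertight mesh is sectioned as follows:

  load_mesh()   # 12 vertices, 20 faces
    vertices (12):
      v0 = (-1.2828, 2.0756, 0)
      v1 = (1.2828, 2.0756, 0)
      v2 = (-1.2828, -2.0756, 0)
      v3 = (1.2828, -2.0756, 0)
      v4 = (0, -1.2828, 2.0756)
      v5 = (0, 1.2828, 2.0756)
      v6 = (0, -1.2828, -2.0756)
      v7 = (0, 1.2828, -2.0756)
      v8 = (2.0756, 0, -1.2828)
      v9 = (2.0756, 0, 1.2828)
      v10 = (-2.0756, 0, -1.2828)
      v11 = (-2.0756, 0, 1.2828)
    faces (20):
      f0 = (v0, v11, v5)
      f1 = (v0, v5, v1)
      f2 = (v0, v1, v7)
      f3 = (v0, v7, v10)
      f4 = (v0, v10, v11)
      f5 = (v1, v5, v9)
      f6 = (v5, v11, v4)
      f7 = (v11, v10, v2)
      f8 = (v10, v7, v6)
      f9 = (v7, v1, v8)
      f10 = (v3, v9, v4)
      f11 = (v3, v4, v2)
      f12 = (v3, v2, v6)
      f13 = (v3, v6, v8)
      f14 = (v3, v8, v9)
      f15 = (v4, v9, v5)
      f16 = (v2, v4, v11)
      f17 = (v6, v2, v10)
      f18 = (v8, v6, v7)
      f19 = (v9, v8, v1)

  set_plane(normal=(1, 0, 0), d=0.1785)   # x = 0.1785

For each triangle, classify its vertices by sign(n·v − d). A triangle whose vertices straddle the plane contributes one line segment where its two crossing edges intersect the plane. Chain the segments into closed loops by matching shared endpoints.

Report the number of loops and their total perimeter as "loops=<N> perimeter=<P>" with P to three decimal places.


Straddling triangles (10 of 20):
  (v0,v5,v1) [--+] → (0.1785, 1.39312, 1.78678)–(0.1785, 2.0756, 0)  len=1.9127
  (v0,v1,v7) [-+-] → (0.1785, 2.0756, 0)–(0.1785, 1.39312, -1.78678)  len=1.9127
  (v1,v5,v9) [+-+] → (0.1785, 1.39312, 1.78678)–(0.1785, 1.17248, 2.00742)  len=0.3120
  (v7,v1,v8) [-++] → (0.1785, 1.39312, -1.78678)–(0.1785, 1.17248, -2.00742)  len=0.3120
  (v3,v9,v4) [++-] → (0.1785, -1.17248, 2.00742)–(0.1785, -1.39312, 1.78678)  len=0.3120
  (v3,v4,v2) [+--] → (0.1785, -1.39312, 1.78678)–(0.1785, -2.0756, 0)  len=1.9127
  (v3,v2,v6) [+--] → (0.1785, -2.0756, 0)–(0.1785, -1.39312, -1.78678)  len=1.9127
  (v3,v6,v8) [+-+] → (0.1785, -1.39312, -1.78678)–(0.1785, -1.17248, -2.00742)  len=0.3120
  (v4,v9,v5) [-+-] → (0.1785, -1.17248, 2.00742)–(0.1785, 1.17248, 2.00742)  len=2.3450
  (v8,v6,v7) [+--] → (0.1785, -1.17248, -2.00742)–(0.1785, 1.17248, -2.00742)  len=2.3450

Chained into 1 loop(s):
  loop 1: 10 segments, perimeter = 13.5888
Total perimeter = 13.589

loops=1 perimeter=13.589


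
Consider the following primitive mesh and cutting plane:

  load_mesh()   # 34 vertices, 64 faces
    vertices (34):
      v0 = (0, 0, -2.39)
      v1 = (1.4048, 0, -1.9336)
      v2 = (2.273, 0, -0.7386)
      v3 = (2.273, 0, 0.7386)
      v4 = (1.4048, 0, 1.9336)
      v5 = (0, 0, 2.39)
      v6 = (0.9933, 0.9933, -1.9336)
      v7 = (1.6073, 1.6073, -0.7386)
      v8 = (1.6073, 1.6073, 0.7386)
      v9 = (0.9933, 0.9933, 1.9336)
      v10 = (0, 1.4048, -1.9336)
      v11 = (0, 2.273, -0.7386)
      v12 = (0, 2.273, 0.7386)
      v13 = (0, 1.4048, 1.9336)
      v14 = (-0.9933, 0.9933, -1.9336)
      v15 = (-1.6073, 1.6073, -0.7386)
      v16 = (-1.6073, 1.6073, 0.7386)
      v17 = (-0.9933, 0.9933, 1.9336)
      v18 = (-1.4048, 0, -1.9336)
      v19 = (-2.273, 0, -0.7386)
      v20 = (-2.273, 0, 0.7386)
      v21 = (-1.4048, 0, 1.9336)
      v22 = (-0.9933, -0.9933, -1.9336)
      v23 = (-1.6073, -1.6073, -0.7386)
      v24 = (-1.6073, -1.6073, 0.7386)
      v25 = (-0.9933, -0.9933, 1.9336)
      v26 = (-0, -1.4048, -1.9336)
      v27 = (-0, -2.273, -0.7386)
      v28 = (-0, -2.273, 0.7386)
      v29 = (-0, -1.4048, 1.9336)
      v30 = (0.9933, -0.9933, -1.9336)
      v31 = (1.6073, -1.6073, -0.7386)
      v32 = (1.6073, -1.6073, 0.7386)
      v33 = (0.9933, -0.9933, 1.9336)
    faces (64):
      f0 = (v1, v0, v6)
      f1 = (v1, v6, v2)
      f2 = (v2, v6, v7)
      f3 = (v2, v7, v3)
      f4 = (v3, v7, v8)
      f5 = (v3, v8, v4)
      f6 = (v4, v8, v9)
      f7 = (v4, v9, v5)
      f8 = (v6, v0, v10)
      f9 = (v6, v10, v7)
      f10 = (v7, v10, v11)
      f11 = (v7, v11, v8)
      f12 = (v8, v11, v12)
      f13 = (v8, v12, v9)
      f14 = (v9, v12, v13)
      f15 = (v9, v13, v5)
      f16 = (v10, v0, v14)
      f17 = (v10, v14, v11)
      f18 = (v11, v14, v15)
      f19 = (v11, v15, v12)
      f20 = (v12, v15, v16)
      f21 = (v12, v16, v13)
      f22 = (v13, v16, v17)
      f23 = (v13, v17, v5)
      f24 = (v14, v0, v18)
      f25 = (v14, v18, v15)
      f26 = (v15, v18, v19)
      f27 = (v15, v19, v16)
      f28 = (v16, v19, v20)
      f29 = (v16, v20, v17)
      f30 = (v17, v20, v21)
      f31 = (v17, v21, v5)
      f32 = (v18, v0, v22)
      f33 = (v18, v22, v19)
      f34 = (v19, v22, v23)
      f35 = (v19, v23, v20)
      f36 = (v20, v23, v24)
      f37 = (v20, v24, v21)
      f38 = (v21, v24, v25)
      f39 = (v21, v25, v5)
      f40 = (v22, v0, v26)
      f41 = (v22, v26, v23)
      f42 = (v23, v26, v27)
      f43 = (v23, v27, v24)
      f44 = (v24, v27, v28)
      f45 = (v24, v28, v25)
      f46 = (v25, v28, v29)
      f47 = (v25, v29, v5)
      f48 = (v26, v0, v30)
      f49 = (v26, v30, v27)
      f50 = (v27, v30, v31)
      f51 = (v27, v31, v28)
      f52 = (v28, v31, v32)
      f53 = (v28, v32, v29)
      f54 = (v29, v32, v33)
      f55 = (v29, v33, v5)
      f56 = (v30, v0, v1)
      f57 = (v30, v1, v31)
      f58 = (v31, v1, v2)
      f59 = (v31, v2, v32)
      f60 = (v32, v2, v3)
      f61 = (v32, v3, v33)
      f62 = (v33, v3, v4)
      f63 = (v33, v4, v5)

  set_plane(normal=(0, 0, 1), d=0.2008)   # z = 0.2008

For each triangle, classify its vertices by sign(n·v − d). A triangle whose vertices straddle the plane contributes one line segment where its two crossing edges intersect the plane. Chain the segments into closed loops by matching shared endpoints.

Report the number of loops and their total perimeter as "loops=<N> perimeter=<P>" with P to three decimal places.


Straddling triangles (16 of 64):
  (v2,v7,v3) [--+] → (2.03064, 0.585165, 0.2008)–(2.273, 0, 0.2008)  len=0.6334
  (v3,v7,v8) [+-+] → (2.03064, 0.585165, 0.2008)–(1.6073, 1.6073, 0.2008)  len=1.1063
  (v7,v11,v8) [--+] → (1.02213, 1.84966, 0.2008)–(1.6073, 1.6073, 0.2008)  len=0.6334
  (v8,v11,v12) [+-+] → (1.02213, 1.84966, 0.2008)–(0, 2.273, 0.2008)  len=1.1063
  (v11,v15,v12) [--+] → (-0.585165, 2.03064, 0.2008)–(0, 2.273, 0.2008)  len=0.6334
  (v12,v15,v16) [+-+] → (-0.585165, 2.03064, 0.2008)–(-1.6073, 1.6073, 0.2008)  len=1.1063
  (v15,v19,v16) [--+] → (-1.84966, 1.02213, 0.2008)–(-1.6073, 1.6073, 0.2008)  len=0.6334
  (v16,v19,v20) [+-+] → (-1.84966, 1.02213, 0.2008)–(-2.273, 0, 0.2008)  len=1.1063
  (v19,v23,v20) [--+] → (-2.03064, -0.585165, 0.2008)–(-2.273, 0, 0.2008)  len=0.6334
  (v20,v23,v24) [+-+] → (-2.03064, -0.585165, 0.2008)–(-1.6073, -1.6073, 0.2008)  len=1.1063
  (v23,v27,v24) [--+] → (-1.02213, -1.84966, 0.2008)–(-1.6073, -1.6073, 0.2008)  len=0.6334
  (v24,v27,v28) [+-+] → (-1.02213, -1.84966, 0.2008)–(0, -2.273, 0.2008)  len=1.1063
  (v27,v31,v28) [--+] → (0.585165, -2.03064, 0.2008)–(0, -2.273, 0.2008)  len=0.6334
  (v28,v31,v32) [+-+] → (0.585165, -2.03064, 0.2008)–(1.6073, -1.6073, 0.2008)  len=1.1063
  (v31,v2,v32) [--+] → (1.84966, -1.02213, 0.2008)–(1.6073, -1.6073, 0.2008)  len=0.6334
  (v32,v2,v3) [+-+] → (1.84966, -1.02213, 0.2008)–(2.273, 0, 0.2008)  len=1.1063

Chained into 1 loop(s):
  loop 1: 16 segments, perimeter = 13.9176
Total perimeter = 13.918

loops=1 perimeter=13.918


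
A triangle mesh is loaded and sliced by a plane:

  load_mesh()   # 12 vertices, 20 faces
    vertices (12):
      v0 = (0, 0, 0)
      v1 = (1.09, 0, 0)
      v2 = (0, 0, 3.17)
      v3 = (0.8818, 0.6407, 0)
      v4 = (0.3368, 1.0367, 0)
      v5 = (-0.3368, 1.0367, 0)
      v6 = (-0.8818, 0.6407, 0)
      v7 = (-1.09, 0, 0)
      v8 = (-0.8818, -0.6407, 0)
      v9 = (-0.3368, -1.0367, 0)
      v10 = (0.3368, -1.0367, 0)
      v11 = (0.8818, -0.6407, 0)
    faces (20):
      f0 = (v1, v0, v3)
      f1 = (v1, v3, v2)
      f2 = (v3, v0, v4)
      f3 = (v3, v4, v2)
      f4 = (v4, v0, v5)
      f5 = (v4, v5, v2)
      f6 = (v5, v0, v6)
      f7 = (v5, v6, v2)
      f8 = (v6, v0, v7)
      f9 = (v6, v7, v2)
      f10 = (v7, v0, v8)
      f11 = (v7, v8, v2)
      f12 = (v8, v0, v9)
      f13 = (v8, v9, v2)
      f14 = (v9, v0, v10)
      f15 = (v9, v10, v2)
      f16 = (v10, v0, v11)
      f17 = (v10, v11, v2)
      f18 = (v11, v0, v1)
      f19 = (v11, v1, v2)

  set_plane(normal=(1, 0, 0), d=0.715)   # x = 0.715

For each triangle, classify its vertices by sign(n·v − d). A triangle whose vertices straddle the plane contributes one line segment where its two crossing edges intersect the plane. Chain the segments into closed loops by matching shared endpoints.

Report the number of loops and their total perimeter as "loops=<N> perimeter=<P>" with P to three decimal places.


Straddling triangles (8 of 20):
  (v1,v0,v3) [+-+] → (0.715, 0, 0)–(0.715, 0.519506, 0)  len=0.5195
  (v1,v3,v2) [++-] → (0.715, 0.519506, 0.599633)–(0.715, 0, 1.0906)  len=0.7148
  (v3,v0,v4) [+--] → (0.715, 0.519506, 0)–(0.715, 0.761898, 0)  len=0.2424
  (v3,v4,v2) [+--] → (0.715, 0.761898, 0)–(0.715, 0.519506, 0.599633)  len=0.6468
  (v10,v0,v11) [--+] → (0.715, -0.519506, 0)–(0.715, -0.761898, 0)  len=0.2424
  (v10,v11,v2) [-+-] → (0.715, -0.761898, 0)–(0.715, -0.519506, 0.599633)  len=0.6468
  (v11,v0,v1) [+-+] → (0.715, -0.519506, 0)–(0.715, 0, 0)  len=0.5195
  (v11,v1,v2) [++-] → (0.715, 0, 1.0906)–(0.715, -0.519506, 0.599633)  len=0.7148

Chained into 1 loop(s):
  loop 1: 8 segments, perimeter = 4.2469
Total perimeter = 4.247

loops=1 perimeter=4.247


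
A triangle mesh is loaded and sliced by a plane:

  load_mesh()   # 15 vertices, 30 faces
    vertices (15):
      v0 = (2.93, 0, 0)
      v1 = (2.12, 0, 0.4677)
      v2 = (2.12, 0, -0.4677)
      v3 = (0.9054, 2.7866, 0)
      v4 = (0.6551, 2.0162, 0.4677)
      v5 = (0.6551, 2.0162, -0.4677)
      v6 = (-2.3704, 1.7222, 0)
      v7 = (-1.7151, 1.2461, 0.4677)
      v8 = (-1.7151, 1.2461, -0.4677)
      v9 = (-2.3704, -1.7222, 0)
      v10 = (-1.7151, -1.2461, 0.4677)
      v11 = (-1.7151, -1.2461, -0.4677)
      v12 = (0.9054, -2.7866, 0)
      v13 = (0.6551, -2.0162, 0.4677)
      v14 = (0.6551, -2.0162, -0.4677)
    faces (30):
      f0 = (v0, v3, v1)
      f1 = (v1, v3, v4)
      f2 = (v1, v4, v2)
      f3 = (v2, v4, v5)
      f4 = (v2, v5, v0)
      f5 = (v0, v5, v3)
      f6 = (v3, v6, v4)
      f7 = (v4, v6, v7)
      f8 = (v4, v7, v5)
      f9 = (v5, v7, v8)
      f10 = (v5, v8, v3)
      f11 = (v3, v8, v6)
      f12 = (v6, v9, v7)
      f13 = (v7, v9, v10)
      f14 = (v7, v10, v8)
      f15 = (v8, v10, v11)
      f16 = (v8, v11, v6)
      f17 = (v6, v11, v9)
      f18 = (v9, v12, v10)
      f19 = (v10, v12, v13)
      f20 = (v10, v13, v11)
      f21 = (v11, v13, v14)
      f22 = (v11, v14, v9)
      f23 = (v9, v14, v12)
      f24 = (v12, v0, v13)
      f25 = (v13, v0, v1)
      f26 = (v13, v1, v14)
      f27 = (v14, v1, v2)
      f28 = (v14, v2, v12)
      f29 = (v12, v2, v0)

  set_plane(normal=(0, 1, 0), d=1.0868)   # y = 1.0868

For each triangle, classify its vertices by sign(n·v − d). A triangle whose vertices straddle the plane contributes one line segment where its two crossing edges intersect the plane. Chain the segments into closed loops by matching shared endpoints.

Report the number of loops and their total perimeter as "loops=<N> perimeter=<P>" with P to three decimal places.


loops=2 perimeter=5.352

Straddling triangles (12 of 30):
  (v0,v3,v1) [-+-] → (2.14039, 1.0868, 0)–(1.64629, 1.0868, 0.285293)  len=0.5705
  (v1,v3,v4) [-++] → (1.64629, 1.0868, 0.285293)–(1.33037, 1.0868, 0.4677)  len=0.3648
  (v1,v4,v2) [-+-] → (1.33037, 1.0868, 0.4677)–(1.33037, 1.0868, 0.0365122)  len=0.4312
  (v2,v4,v5) [-++] → (1.33037, 1.0868, 0.0365122)–(1.33037, 1.0868, -0.4677)  len=0.5042
  (v2,v5,v0) [-+-] → (1.33037, 1.0868, -0.4677)–(1.70375, 1.0868, -0.252106)  len=0.4312
  (v0,v5,v3) [-++] → (1.70375, 1.0868, -0.252106)–(2.14039, 1.0868, 0)  len=0.5042
  (v6,v9,v7) [+-+] → (-2.3704, 1.0868, 0)–(-1.75027, 1.0868, 0.4426)  len=0.7619
  (v7,v9,v10) [+--] → (-1.75027, 1.0868, 0.4426)–(-1.7151, 1.0868, 0.4677)  len=0.0432
  (v7,v10,v8) [+-+] → (-1.7151, 1.0868, 0.4677)–(-1.7151, 1.0868, -0.40791)  len=0.8756
  (v8,v10,v11) [+--] → (-1.7151, 1.0868, -0.40791)–(-1.7151, 1.0868, -0.4677)  len=0.0598
  (v8,v11,v6) [+-+] → (-1.7151, 1.0868, -0.4677)–(-2.23013, 1.0868, -0.100117)  len=0.6327
  (v6,v11,v9) [+--] → (-2.23013, 1.0868, -0.100117)–(-2.3704, 1.0868, 0)  len=0.1723

Chained into 2 loop(s):
  loop 1: 6 segments, perimeter = 2.8061
  loop 2: 6 segments, perimeter = 2.5456
Total perimeter = 5.352


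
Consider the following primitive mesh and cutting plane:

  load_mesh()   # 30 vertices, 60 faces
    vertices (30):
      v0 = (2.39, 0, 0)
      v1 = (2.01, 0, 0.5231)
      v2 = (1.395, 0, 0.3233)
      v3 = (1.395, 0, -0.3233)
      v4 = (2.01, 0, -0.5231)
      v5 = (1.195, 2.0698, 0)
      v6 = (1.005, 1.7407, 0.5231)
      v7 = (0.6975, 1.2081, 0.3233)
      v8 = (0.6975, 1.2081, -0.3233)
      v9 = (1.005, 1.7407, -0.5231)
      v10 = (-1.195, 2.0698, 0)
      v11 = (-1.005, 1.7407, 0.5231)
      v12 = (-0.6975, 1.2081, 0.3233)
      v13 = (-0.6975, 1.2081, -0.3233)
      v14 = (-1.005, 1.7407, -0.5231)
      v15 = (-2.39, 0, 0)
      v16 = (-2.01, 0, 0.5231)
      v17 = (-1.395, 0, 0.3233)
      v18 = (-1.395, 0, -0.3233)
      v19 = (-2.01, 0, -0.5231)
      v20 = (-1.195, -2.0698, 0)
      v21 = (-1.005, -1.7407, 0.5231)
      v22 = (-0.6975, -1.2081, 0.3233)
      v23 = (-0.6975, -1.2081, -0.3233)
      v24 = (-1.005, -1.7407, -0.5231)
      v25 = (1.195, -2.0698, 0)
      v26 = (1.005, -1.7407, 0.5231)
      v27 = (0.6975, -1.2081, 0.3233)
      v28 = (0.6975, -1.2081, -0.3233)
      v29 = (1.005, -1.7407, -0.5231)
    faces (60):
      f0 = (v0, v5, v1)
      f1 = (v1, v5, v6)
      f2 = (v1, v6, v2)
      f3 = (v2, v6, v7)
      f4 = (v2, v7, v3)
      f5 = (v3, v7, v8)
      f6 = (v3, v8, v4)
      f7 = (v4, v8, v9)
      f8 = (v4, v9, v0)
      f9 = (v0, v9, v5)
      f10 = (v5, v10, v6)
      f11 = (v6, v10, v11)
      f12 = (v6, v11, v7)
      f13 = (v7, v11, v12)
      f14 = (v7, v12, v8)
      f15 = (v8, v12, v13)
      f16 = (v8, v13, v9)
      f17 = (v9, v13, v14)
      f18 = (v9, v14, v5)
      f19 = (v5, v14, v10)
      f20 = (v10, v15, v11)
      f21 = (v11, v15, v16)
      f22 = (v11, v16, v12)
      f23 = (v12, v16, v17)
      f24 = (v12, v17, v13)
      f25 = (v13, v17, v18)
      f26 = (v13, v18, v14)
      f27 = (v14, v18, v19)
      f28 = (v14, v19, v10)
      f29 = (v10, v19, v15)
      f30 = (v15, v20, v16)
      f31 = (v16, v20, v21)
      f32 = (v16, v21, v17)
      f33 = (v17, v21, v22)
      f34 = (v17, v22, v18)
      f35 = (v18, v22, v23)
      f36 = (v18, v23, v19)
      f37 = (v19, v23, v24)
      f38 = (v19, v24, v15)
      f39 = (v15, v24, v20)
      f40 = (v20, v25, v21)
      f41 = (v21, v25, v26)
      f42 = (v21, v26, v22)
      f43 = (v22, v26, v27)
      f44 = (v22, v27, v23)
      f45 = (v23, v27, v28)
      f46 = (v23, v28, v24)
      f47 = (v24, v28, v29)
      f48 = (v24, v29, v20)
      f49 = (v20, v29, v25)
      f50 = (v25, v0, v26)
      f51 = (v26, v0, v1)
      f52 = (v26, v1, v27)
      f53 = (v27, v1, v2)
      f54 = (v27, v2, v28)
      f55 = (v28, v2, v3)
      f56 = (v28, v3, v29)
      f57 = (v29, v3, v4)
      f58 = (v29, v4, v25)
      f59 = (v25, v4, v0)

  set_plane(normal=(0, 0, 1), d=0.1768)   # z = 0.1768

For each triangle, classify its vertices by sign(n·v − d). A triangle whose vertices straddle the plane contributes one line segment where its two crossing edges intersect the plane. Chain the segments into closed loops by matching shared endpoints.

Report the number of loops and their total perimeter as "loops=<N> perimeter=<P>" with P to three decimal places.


Straddling triangles (24 of 60):
  (v0,v5,v1) [--+] → (1.47046, 1.37024, 0.1768)–(2.26157, 0, 0.1768)  len=1.5822
  (v1,v5,v6) [+-+] → (1.47046, 1.37024, 0.1768)–(1.13078, 1.95857, 0.1768)  len=0.6793
  (v2,v7,v3) [++-] → (0.855532, 0.934381, 0.1768)–(1.395, 0, 0.1768)  len=1.0789
  (v3,v7,v8) [-+-] → (0.855532, 0.934381, 0.1768)–(0.6975, 1.2081, 0.1768)  len=0.3161
  (v5,v10,v6) [--+] → (-0.451433, 1.95857, 0.1768)–(1.13078, 1.95857, 0.1768)  len=1.5822
  (v6,v10,v11) [+-+] → (-0.451433, 1.95857, 0.1768)–(-1.13078, 1.95857, 0.1768)  len=0.6794
  (v7,v12,v8) [++-] → (-0.381435, 1.2081, 0.1768)–(0.6975, 1.2081, 0.1768)  len=1.0789
  (v8,v12,v13) [-+-] → (-0.381435, 1.2081, 0.1768)–(-0.6975, 1.2081, 0.1768)  len=0.3161
  (v10,v15,v11) [--+] → (-1.92189, 0.588331, 0.1768)–(-1.13078, 1.95857, 0.1768)  len=1.5822
  (v11,v15,v16) [+-+] → (-1.92189, 0.588331, 0.1768)–(-2.26157, 0, 0.1768)  len=0.6793
  (v12,v17,v13) [++-] → (-1.23697, 0.273719, 0.1768)–(-0.6975, 1.2081, 0.1768)  len=1.0789
  (v13,v17,v18) [-+-] → (-1.23697, 0.273719, 0.1768)–(-1.395, 0, 0.1768)  len=0.3161
  (v15,v20,v16) [--+] → (-1.47046, -1.37024, 0.1768)–(-2.26157, 0, 0.1768)  len=1.5822
  (v16,v20,v21) [+-+] → (-1.47046, -1.37024, 0.1768)–(-1.13078, -1.95857, 0.1768)  len=0.6793
  (v17,v22,v18) [++-] → (-0.855532, -0.934381, 0.1768)–(-1.395, 0, 0.1768)  len=1.0789
  (v18,v22,v23) [-+-] → (-0.855532, -0.934381, 0.1768)–(-0.6975, -1.2081, 0.1768)  len=0.3161
  (v20,v25,v21) [--+] → (0.451433, -1.95857, 0.1768)–(-1.13078, -1.95857, 0.1768)  len=1.5822
  (v21,v25,v26) [+-+] → (0.451433, -1.95857, 0.1768)–(1.13078, -1.95857, 0.1768)  len=0.6794
  (v22,v27,v23) [++-] → (0.381435, -1.2081, 0.1768)–(-0.6975, -1.2081, 0.1768)  len=1.0789
  (v23,v27,v28) [-+-] → (0.381435, -1.2081, 0.1768)–(0.6975, -1.2081, 0.1768)  len=0.3161
  (v25,v0,v26) [--+] → (1.92189, -0.588331, 0.1768)–(1.13078, -1.95857, 0.1768)  len=1.5822
  (v26,v0,v1) [+-+] → (1.92189, -0.588331, 0.1768)–(2.26157, 0, 0.1768)  len=0.6793
  (v27,v2,v28) [++-] → (1.23697, -0.273719, 0.1768)–(0.6975, -1.2081, 0.1768)  len=1.0789
  (v28,v2,v3) [-+-] → (1.23697, -0.273719, 0.1768)–(1.395, 0, 0.1768)  len=0.3161

Chained into 2 loop(s):
  loop 1: 12 segments, perimeter = 13.5694
  loop 2: 12 segments, perimeter = 8.3700
Total perimeter = 21.939

loops=2 perimeter=21.939


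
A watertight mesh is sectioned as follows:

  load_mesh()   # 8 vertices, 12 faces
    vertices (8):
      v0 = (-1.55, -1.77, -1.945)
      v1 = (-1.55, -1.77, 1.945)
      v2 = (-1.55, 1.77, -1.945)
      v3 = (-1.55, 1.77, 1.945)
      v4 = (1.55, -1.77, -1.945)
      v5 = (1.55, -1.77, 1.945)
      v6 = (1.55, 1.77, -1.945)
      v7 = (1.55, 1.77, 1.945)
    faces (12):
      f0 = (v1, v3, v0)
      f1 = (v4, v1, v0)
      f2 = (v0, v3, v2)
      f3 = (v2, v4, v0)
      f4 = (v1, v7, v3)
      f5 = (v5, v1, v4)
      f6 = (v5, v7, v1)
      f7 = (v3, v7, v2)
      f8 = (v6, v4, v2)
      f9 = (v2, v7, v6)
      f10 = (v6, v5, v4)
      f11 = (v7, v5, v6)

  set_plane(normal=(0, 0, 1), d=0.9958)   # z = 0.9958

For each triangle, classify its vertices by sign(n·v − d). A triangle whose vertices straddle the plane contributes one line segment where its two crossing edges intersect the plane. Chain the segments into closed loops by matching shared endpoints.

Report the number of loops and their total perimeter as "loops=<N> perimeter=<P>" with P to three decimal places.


loops=1 perimeter=13.280

Straddling triangles (8 of 12):
  (v1,v3,v0) [++-] → (-1.55, 0.906204, 0.9958)–(-1.55, -1.77, 0.9958)  len=2.6762
  (v4,v1,v0) [-+-] → (-0.793568, -1.77, 0.9958)–(-1.55, -1.77, 0.9958)  len=0.7564
  (v0,v3,v2) [-+-] → (-1.55, 0.906204, 0.9958)–(-1.55, 1.77, 0.9958)  len=0.8638
  (v5,v1,v4) [++-] → (-0.793568, -1.77, 0.9958)–(1.55, -1.77, 0.9958)  len=2.3436
  (v3,v7,v2) [++-] → (0.793568, 1.77, 0.9958)–(-1.55, 1.77, 0.9958)  len=2.3436
  (v2,v7,v6) [-+-] → (0.793568, 1.77, 0.9958)–(1.55, 1.77, 0.9958)  len=0.7564
  (v6,v5,v4) [-+-] → (1.55, -0.906204, 0.9958)–(1.55, -1.77, 0.9958)  len=0.8638
  (v7,v5,v6) [++-] → (1.55, -0.906204, 0.9958)–(1.55, 1.77, 0.9958)  len=2.6762

Chained into 1 loop(s):
  loop 1: 8 segments, perimeter = 13.2800
Total perimeter = 13.280
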